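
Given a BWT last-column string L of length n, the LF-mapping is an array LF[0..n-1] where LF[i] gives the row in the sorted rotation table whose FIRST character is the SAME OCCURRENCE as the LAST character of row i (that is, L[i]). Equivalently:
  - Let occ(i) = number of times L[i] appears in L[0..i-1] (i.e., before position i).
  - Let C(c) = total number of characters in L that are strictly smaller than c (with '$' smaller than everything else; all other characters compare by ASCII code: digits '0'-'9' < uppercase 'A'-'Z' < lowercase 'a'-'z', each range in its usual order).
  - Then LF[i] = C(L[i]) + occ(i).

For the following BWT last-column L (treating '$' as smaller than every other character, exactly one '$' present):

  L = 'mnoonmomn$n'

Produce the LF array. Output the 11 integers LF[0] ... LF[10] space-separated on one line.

Answer: 1 4 8 9 5 2 10 3 6 0 7

Derivation:
Char counts: '$':1, 'm':3, 'n':4, 'o':3
C (first-col start): C('$')=0, C('m')=1, C('n')=4, C('o')=8
L[0]='m': occ=0, LF[0]=C('m')+0=1+0=1
L[1]='n': occ=0, LF[1]=C('n')+0=4+0=4
L[2]='o': occ=0, LF[2]=C('o')+0=8+0=8
L[3]='o': occ=1, LF[3]=C('o')+1=8+1=9
L[4]='n': occ=1, LF[4]=C('n')+1=4+1=5
L[5]='m': occ=1, LF[5]=C('m')+1=1+1=2
L[6]='o': occ=2, LF[6]=C('o')+2=8+2=10
L[7]='m': occ=2, LF[7]=C('m')+2=1+2=3
L[8]='n': occ=2, LF[8]=C('n')+2=4+2=6
L[9]='$': occ=0, LF[9]=C('$')+0=0+0=0
L[10]='n': occ=3, LF[10]=C('n')+3=4+3=7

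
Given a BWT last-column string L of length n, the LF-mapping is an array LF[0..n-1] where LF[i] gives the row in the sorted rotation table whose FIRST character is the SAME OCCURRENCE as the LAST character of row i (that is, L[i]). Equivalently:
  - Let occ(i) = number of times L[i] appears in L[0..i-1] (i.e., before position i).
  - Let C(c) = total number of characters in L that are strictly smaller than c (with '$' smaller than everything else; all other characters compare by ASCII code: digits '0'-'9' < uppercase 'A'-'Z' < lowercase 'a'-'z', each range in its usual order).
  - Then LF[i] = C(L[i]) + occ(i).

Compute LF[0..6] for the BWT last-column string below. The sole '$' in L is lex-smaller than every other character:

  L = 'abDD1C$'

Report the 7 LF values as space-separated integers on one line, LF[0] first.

Answer: 5 6 3 4 1 2 0

Derivation:
Char counts: '$':1, '1':1, 'C':1, 'D':2, 'a':1, 'b':1
C (first-col start): C('$')=0, C('1')=1, C('C')=2, C('D')=3, C('a')=5, C('b')=6
L[0]='a': occ=0, LF[0]=C('a')+0=5+0=5
L[1]='b': occ=0, LF[1]=C('b')+0=6+0=6
L[2]='D': occ=0, LF[2]=C('D')+0=3+0=3
L[3]='D': occ=1, LF[3]=C('D')+1=3+1=4
L[4]='1': occ=0, LF[4]=C('1')+0=1+0=1
L[5]='C': occ=0, LF[5]=C('C')+0=2+0=2
L[6]='$': occ=0, LF[6]=C('$')+0=0+0=0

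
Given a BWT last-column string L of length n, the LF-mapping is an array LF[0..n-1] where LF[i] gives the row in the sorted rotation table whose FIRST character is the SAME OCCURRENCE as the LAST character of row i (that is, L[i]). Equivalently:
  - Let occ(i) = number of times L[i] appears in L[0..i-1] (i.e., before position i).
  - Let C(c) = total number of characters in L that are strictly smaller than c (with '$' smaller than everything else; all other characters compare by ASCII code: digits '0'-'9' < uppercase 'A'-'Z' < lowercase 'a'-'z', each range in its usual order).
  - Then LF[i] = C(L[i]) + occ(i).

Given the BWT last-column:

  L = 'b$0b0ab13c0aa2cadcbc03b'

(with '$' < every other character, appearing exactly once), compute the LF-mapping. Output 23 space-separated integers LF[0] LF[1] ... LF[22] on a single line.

Char counts: '$':1, '0':4, '1':1, '2':1, '3':2, 'a':4, 'b':5, 'c':4, 'd':1
C (first-col start): C('$')=0, C('0')=1, C('1')=5, C('2')=6, C('3')=7, C('a')=9, C('b')=13, C('c')=18, C('d')=22
L[0]='b': occ=0, LF[0]=C('b')+0=13+0=13
L[1]='$': occ=0, LF[1]=C('$')+0=0+0=0
L[2]='0': occ=0, LF[2]=C('0')+0=1+0=1
L[3]='b': occ=1, LF[3]=C('b')+1=13+1=14
L[4]='0': occ=1, LF[4]=C('0')+1=1+1=2
L[5]='a': occ=0, LF[5]=C('a')+0=9+0=9
L[6]='b': occ=2, LF[6]=C('b')+2=13+2=15
L[7]='1': occ=0, LF[7]=C('1')+0=5+0=5
L[8]='3': occ=0, LF[8]=C('3')+0=7+0=7
L[9]='c': occ=0, LF[9]=C('c')+0=18+0=18
L[10]='0': occ=2, LF[10]=C('0')+2=1+2=3
L[11]='a': occ=1, LF[11]=C('a')+1=9+1=10
L[12]='a': occ=2, LF[12]=C('a')+2=9+2=11
L[13]='2': occ=0, LF[13]=C('2')+0=6+0=6
L[14]='c': occ=1, LF[14]=C('c')+1=18+1=19
L[15]='a': occ=3, LF[15]=C('a')+3=9+3=12
L[16]='d': occ=0, LF[16]=C('d')+0=22+0=22
L[17]='c': occ=2, LF[17]=C('c')+2=18+2=20
L[18]='b': occ=3, LF[18]=C('b')+3=13+3=16
L[19]='c': occ=3, LF[19]=C('c')+3=18+3=21
L[20]='0': occ=3, LF[20]=C('0')+3=1+3=4
L[21]='3': occ=1, LF[21]=C('3')+1=7+1=8
L[22]='b': occ=4, LF[22]=C('b')+4=13+4=17

Answer: 13 0 1 14 2 9 15 5 7 18 3 10 11 6 19 12 22 20 16 21 4 8 17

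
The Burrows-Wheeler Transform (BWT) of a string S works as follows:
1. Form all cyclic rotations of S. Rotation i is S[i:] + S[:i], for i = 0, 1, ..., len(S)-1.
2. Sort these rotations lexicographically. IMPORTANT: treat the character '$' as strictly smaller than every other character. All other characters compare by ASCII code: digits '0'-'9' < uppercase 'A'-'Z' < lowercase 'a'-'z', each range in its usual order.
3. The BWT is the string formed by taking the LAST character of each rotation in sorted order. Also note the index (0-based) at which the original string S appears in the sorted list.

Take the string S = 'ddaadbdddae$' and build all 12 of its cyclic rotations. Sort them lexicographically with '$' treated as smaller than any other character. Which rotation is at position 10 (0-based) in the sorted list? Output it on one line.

All 12 rotations (rotation i = S[i:]+S[:i]):
  rot[0] = ddaadbdddae$
  rot[1] = daadbdddae$d
  rot[2] = aadbdddae$dd
  rot[3] = adbdddae$dda
  rot[4] = dbdddae$ddaa
  rot[5] = bdddae$ddaad
  rot[6] = dddae$ddaadb
  rot[7] = ddae$ddaadbd
  rot[8] = dae$ddaadbdd
  rot[9] = ae$ddaadbddd
  rot[10] = e$ddaadbddda
  rot[11] = $ddaadbdddae
Sorted (with $ < everything):
  sorted[0] = $ddaadbdddae
  sorted[1] = aadbdddae$dd
  sorted[2] = adbdddae$dda
  sorted[3] = ae$ddaadbddd
  sorted[4] = bdddae$ddaad
  sorted[5] = daadbdddae$d
  sorted[6] = dae$ddaadbdd
  sorted[7] = dbdddae$ddaa
  sorted[8] = ddaadbdddae$
  sorted[9] = ddae$ddaadbd
  sorted[10] = dddae$ddaadb
  sorted[11] = e$ddaadbddda
sorted[10] = dddae$ddaadb

Answer: dddae$ddaadb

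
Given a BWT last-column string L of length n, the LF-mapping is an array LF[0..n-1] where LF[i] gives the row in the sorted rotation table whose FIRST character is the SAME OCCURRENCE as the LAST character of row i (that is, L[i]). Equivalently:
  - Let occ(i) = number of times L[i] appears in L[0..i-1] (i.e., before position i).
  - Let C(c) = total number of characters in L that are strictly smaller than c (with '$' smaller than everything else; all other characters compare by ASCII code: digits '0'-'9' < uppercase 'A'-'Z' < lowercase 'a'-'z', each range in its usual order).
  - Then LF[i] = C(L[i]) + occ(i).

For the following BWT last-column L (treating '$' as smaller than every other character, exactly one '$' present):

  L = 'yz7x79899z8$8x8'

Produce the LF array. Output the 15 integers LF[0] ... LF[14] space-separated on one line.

Answer: 12 13 1 10 2 7 3 8 9 14 4 0 5 11 6

Derivation:
Char counts: '$':1, '7':2, '8':4, '9':3, 'x':2, 'y':1, 'z':2
C (first-col start): C('$')=0, C('7')=1, C('8')=3, C('9')=7, C('x')=10, C('y')=12, C('z')=13
L[0]='y': occ=0, LF[0]=C('y')+0=12+0=12
L[1]='z': occ=0, LF[1]=C('z')+0=13+0=13
L[2]='7': occ=0, LF[2]=C('7')+0=1+0=1
L[3]='x': occ=0, LF[3]=C('x')+0=10+0=10
L[4]='7': occ=1, LF[4]=C('7')+1=1+1=2
L[5]='9': occ=0, LF[5]=C('9')+0=7+0=7
L[6]='8': occ=0, LF[6]=C('8')+0=3+0=3
L[7]='9': occ=1, LF[7]=C('9')+1=7+1=8
L[8]='9': occ=2, LF[8]=C('9')+2=7+2=9
L[9]='z': occ=1, LF[9]=C('z')+1=13+1=14
L[10]='8': occ=1, LF[10]=C('8')+1=3+1=4
L[11]='$': occ=0, LF[11]=C('$')+0=0+0=0
L[12]='8': occ=2, LF[12]=C('8')+2=3+2=5
L[13]='x': occ=1, LF[13]=C('x')+1=10+1=11
L[14]='8': occ=3, LF[14]=C('8')+3=3+3=6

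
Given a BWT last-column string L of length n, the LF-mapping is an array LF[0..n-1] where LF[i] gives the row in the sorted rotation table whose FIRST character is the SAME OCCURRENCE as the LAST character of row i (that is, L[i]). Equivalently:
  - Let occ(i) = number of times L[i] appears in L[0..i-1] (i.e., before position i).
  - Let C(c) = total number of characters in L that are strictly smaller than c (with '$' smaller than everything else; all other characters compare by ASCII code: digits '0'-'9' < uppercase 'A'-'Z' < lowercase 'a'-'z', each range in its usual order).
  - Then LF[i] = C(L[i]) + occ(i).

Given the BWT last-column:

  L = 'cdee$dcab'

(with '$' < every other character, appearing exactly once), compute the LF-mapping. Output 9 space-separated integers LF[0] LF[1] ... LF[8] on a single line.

Answer: 3 5 7 8 0 6 4 1 2

Derivation:
Char counts: '$':1, 'a':1, 'b':1, 'c':2, 'd':2, 'e':2
C (first-col start): C('$')=0, C('a')=1, C('b')=2, C('c')=3, C('d')=5, C('e')=7
L[0]='c': occ=0, LF[0]=C('c')+0=3+0=3
L[1]='d': occ=0, LF[1]=C('d')+0=5+0=5
L[2]='e': occ=0, LF[2]=C('e')+0=7+0=7
L[3]='e': occ=1, LF[3]=C('e')+1=7+1=8
L[4]='$': occ=0, LF[4]=C('$')+0=0+0=0
L[5]='d': occ=1, LF[5]=C('d')+1=5+1=6
L[6]='c': occ=1, LF[6]=C('c')+1=3+1=4
L[7]='a': occ=0, LF[7]=C('a')+0=1+0=1
L[8]='b': occ=0, LF[8]=C('b')+0=2+0=2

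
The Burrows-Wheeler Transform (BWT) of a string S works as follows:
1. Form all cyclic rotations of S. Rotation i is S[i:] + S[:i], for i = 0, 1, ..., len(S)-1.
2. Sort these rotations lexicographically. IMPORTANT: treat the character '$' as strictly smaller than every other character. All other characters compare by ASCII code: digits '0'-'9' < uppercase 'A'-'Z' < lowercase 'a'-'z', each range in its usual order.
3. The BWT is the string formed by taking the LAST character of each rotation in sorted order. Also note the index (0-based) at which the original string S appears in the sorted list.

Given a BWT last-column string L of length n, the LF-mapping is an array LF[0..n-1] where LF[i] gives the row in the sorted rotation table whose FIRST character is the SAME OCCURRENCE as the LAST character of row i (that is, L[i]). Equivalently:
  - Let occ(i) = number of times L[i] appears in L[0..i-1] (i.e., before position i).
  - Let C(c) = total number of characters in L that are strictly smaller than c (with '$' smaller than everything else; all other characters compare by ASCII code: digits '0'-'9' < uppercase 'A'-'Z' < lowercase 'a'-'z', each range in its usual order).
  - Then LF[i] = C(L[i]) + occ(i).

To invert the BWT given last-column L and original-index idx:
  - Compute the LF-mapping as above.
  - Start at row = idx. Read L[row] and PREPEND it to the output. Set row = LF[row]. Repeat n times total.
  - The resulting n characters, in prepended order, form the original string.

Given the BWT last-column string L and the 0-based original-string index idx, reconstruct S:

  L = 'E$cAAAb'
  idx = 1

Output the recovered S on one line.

LF mapping: 4 0 6 1 2 3 5
Walk LF starting at row 1, prepending L[row]:
  step 1: row=1, L[1]='$', prepend. Next row=LF[1]=0
  step 2: row=0, L[0]='E', prepend. Next row=LF[0]=4
  step 3: row=4, L[4]='A', prepend. Next row=LF[4]=2
  step 4: row=2, L[2]='c', prepend. Next row=LF[2]=6
  step 5: row=6, L[6]='b', prepend. Next row=LF[6]=5
  step 6: row=5, L[5]='A', prepend. Next row=LF[5]=3
  step 7: row=3, L[3]='A', prepend. Next row=LF[3]=1
Reversed output: AAbcAE$

Answer: AAbcAE$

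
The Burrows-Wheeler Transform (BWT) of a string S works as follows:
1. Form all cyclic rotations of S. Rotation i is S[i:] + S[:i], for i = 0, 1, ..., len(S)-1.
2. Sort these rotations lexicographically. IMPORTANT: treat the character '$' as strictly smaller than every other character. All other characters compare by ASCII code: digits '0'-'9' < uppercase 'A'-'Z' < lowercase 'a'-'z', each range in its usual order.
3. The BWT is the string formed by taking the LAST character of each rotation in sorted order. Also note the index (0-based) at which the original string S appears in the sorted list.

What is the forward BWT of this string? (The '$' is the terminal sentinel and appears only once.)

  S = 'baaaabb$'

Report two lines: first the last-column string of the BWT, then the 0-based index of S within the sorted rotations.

Answer: bbaaab$a
6

Derivation:
All 8 rotations (rotation i = S[i:]+S[:i]):
  rot[0] = baaaabb$
  rot[1] = aaaabb$b
  rot[2] = aaabb$ba
  rot[3] = aabb$baa
  rot[4] = abb$baaa
  rot[5] = bb$baaaa
  rot[6] = b$baaaab
  rot[7] = $baaaabb
Sorted (with $ < everything):
  sorted[0] = $baaaabb  (last char: 'b')
  sorted[1] = aaaabb$b  (last char: 'b')
  sorted[2] = aaabb$ba  (last char: 'a')
  sorted[3] = aabb$baa  (last char: 'a')
  sorted[4] = abb$baaa  (last char: 'a')
  sorted[5] = b$baaaab  (last char: 'b')
  sorted[6] = baaaabb$  (last char: '$')
  sorted[7] = bb$baaaa  (last char: 'a')
Last column: bbaaab$a
Original string S is at sorted index 6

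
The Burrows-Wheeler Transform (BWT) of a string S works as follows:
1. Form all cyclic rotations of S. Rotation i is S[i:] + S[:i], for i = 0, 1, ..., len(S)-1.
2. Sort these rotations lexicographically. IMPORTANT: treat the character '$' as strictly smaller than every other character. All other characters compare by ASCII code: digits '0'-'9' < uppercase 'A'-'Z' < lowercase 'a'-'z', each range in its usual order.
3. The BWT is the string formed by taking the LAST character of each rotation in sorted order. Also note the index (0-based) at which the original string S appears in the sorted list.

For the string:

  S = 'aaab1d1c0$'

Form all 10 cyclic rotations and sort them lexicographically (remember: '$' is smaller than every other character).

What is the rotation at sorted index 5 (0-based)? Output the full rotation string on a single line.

Answer: aab1d1c0$a

Derivation:
All 10 rotations (rotation i = S[i:]+S[:i]):
  rot[0] = aaab1d1c0$
  rot[1] = aab1d1c0$a
  rot[2] = ab1d1c0$aa
  rot[3] = b1d1c0$aaa
  rot[4] = 1d1c0$aaab
  rot[5] = d1c0$aaab1
  rot[6] = 1c0$aaab1d
  rot[7] = c0$aaab1d1
  rot[8] = 0$aaab1d1c
  rot[9] = $aaab1d1c0
Sorted (with $ < everything):
  sorted[0] = $aaab1d1c0
  sorted[1] = 0$aaab1d1c
  sorted[2] = 1c0$aaab1d
  sorted[3] = 1d1c0$aaab
  sorted[4] = aaab1d1c0$
  sorted[5] = aab1d1c0$a
  sorted[6] = ab1d1c0$aa
  sorted[7] = b1d1c0$aaa
  sorted[8] = c0$aaab1d1
  sorted[9] = d1c0$aaab1
sorted[5] = aab1d1c0$a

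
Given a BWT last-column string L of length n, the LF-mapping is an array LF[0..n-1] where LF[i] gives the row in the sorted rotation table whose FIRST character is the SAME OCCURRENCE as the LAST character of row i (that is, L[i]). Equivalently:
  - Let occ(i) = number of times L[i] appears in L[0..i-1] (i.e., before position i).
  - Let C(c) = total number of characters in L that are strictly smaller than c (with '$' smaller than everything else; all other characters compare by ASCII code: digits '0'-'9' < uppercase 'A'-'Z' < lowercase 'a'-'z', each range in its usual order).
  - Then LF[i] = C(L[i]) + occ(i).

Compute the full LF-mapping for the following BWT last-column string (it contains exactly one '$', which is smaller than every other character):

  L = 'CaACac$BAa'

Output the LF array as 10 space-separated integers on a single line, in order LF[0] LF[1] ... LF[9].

Answer: 4 6 1 5 7 9 0 3 2 8

Derivation:
Char counts: '$':1, 'A':2, 'B':1, 'C':2, 'a':3, 'c':1
C (first-col start): C('$')=0, C('A')=1, C('B')=3, C('C')=4, C('a')=6, C('c')=9
L[0]='C': occ=0, LF[0]=C('C')+0=4+0=4
L[1]='a': occ=0, LF[1]=C('a')+0=6+0=6
L[2]='A': occ=0, LF[2]=C('A')+0=1+0=1
L[3]='C': occ=1, LF[3]=C('C')+1=4+1=5
L[4]='a': occ=1, LF[4]=C('a')+1=6+1=7
L[5]='c': occ=0, LF[5]=C('c')+0=9+0=9
L[6]='$': occ=0, LF[6]=C('$')+0=0+0=0
L[7]='B': occ=0, LF[7]=C('B')+0=3+0=3
L[8]='A': occ=1, LF[8]=C('A')+1=1+1=2
L[9]='a': occ=2, LF[9]=C('a')+2=6+2=8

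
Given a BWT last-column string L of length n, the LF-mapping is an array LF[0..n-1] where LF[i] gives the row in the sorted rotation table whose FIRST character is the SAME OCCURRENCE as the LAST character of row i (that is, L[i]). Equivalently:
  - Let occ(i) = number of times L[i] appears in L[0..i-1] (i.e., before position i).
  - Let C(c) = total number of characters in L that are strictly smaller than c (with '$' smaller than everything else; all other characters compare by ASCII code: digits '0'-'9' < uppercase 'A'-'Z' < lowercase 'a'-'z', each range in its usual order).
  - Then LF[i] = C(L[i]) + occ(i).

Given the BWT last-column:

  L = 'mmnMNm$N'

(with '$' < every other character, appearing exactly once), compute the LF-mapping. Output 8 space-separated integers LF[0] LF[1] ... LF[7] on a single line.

Answer: 4 5 7 1 2 6 0 3

Derivation:
Char counts: '$':1, 'M':1, 'N':2, 'm':3, 'n':1
C (first-col start): C('$')=0, C('M')=1, C('N')=2, C('m')=4, C('n')=7
L[0]='m': occ=0, LF[0]=C('m')+0=4+0=4
L[1]='m': occ=1, LF[1]=C('m')+1=4+1=5
L[2]='n': occ=0, LF[2]=C('n')+0=7+0=7
L[3]='M': occ=0, LF[3]=C('M')+0=1+0=1
L[4]='N': occ=0, LF[4]=C('N')+0=2+0=2
L[5]='m': occ=2, LF[5]=C('m')+2=4+2=6
L[6]='$': occ=0, LF[6]=C('$')+0=0+0=0
L[7]='N': occ=1, LF[7]=C('N')+1=2+1=3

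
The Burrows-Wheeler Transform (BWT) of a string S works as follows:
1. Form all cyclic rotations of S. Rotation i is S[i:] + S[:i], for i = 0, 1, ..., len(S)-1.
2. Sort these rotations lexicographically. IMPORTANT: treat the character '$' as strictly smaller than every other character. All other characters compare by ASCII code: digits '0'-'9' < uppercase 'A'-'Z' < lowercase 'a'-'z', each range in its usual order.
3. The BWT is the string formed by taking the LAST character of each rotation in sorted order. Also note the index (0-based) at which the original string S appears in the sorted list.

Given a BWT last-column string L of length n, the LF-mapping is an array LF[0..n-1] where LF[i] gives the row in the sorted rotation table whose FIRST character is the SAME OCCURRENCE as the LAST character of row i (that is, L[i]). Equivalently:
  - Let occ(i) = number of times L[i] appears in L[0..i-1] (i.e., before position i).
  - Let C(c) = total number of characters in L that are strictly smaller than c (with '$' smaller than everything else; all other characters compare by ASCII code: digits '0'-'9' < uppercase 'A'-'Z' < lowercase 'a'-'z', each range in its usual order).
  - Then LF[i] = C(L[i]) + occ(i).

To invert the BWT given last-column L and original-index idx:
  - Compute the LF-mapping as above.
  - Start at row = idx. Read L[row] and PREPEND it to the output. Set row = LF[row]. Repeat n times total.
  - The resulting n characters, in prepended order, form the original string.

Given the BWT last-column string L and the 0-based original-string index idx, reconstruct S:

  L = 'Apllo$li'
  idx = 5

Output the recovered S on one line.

Answer: lollipA$

Derivation:
LF mapping: 1 7 3 4 6 0 5 2
Walk LF starting at row 5, prepending L[row]:
  step 1: row=5, L[5]='$', prepend. Next row=LF[5]=0
  step 2: row=0, L[0]='A', prepend. Next row=LF[0]=1
  step 3: row=1, L[1]='p', prepend. Next row=LF[1]=7
  step 4: row=7, L[7]='i', prepend. Next row=LF[7]=2
  step 5: row=2, L[2]='l', prepend. Next row=LF[2]=3
  step 6: row=3, L[3]='l', prepend. Next row=LF[3]=4
  step 7: row=4, L[4]='o', prepend. Next row=LF[4]=6
  step 8: row=6, L[6]='l', prepend. Next row=LF[6]=5
Reversed output: lollipA$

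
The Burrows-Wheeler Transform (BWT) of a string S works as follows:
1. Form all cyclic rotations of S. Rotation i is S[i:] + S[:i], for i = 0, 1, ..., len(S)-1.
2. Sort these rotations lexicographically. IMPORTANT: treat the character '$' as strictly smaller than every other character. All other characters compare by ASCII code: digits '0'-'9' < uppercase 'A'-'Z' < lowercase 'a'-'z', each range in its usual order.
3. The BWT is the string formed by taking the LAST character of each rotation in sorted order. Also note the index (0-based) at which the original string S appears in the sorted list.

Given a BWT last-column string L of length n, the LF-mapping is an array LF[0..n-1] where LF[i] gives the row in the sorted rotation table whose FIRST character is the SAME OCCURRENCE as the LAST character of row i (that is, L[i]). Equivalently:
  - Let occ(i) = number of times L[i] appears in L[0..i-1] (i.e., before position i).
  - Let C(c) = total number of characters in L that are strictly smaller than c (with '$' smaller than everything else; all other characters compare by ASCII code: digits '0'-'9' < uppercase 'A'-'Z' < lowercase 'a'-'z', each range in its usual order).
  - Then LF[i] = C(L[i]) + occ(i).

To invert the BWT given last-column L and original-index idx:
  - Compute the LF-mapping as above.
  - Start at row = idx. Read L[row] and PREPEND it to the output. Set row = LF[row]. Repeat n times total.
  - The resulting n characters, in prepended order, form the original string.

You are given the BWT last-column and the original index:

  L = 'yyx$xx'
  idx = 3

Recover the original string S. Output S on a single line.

LF mapping: 4 5 1 0 2 3
Walk LF starting at row 3, prepending L[row]:
  step 1: row=3, L[3]='$', prepend. Next row=LF[3]=0
  step 2: row=0, L[0]='y', prepend. Next row=LF[0]=4
  step 3: row=4, L[4]='x', prepend. Next row=LF[4]=2
  step 4: row=2, L[2]='x', prepend. Next row=LF[2]=1
  step 5: row=1, L[1]='y', prepend. Next row=LF[1]=5
  step 6: row=5, L[5]='x', prepend. Next row=LF[5]=3
Reversed output: xyxxy$

Answer: xyxxy$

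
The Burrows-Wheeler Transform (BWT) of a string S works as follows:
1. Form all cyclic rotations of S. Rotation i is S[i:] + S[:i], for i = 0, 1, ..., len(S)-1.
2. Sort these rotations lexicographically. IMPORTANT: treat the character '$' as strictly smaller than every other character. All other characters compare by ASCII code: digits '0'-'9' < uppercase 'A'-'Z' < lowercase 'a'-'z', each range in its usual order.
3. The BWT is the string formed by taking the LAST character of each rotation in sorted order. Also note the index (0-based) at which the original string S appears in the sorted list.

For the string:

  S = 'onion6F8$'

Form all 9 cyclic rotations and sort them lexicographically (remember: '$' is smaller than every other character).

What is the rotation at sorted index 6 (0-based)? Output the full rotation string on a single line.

Answer: nion6F8$o

Derivation:
All 9 rotations (rotation i = S[i:]+S[:i]):
  rot[0] = onion6F8$
  rot[1] = nion6F8$o
  rot[2] = ion6F8$on
  rot[3] = on6F8$oni
  rot[4] = n6F8$onio
  rot[5] = 6F8$onion
  rot[6] = F8$onion6
  rot[7] = 8$onion6F
  rot[8] = $onion6F8
Sorted (with $ < everything):
  sorted[0] = $onion6F8
  sorted[1] = 6F8$onion
  sorted[2] = 8$onion6F
  sorted[3] = F8$onion6
  sorted[4] = ion6F8$on
  sorted[5] = n6F8$onio
  sorted[6] = nion6F8$o
  sorted[7] = on6F8$oni
  sorted[8] = onion6F8$
sorted[6] = nion6F8$o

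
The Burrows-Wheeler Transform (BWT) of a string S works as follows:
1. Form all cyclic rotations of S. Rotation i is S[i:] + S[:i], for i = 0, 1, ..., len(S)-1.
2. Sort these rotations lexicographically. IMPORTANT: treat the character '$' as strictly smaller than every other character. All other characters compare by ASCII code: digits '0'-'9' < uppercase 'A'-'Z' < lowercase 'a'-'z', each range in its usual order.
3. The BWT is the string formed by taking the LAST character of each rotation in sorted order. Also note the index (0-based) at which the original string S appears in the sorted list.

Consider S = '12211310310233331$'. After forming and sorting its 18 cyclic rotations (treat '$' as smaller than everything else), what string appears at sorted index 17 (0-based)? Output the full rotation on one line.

Answer: 33331$122113103102

Derivation:
All 18 rotations (rotation i = S[i:]+S[:i]):
  rot[0] = 12211310310233331$
  rot[1] = 2211310310233331$1
  rot[2] = 211310310233331$12
  rot[3] = 11310310233331$122
  rot[4] = 1310310233331$1221
  rot[5] = 310310233331$12211
  rot[6] = 10310233331$122113
  rot[7] = 0310233331$1221131
  rot[8] = 310233331$12211310
  rot[9] = 10233331$122113103
  rot[10] = 0233331$1221131031
  rot[11] = 233331$12211310310
  rot[12] = 33331$122113103102
  rot[13] = 3331$1221131031023
  rot[14] = 331$12211310310233
  rot[15] = 31$122113103102333
  rot[16] = 1$1221131031023333
  rot[17] = $12211310310233331
Sorted (with $ < everything):
  sorted[0] = $12211310310233331
  sorted[1] = 0233331$1221131031
  sorted[2] = 0310233331$1221131
  sorted[3] = 1$1221131031023333
  sorted[4] = 10233331$122113103
  sorted[5] = 10310233331$122113
  sorted[6] = 11310310233331$122
  sorted[7] = 12211310310233331$
  sorted[8] = 1310310233331$1221
  sorted[9] = 211310310233331$12
  sorted[10] = 2211310310233331$1
  sorted[11] = 233331$12211310310
  sorted[12] = 31$122113103102333
  sorted[13] = 310233331$12211310
  sorted[14] = 310310233331$12211
  sorted[15] = 331$12211310310233
  sorted[16] = 3331$1221131031023
  sorted[17] = 33331$122113103102
sorted[17] = 33331$122113103102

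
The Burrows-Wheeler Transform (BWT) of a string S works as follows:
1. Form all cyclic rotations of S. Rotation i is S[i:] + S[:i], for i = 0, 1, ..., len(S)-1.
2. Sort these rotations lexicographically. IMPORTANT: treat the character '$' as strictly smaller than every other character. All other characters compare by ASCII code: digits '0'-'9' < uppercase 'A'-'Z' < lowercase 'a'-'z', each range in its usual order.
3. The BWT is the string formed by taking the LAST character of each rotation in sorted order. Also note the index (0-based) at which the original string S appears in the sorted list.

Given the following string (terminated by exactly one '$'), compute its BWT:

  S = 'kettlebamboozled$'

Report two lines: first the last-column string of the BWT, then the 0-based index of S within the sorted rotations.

Answer: dbemellk$tzaboteo
8

Derivation:
All 17 rotations (rotation i = S[i:]+S[:i]):
  rot[0] = kettlebamboozled$
  rot[1] = ettlebamboozled$k
  rot[2] = ttlebamboozled$ke
  rot[3] = tlebamboozled$ket
  rot[4] = lebamboozled$kett
  rot[5] = ebamboozled$kettl
  rot[6] = bamboozled$kettle
  rot[7] = amboozled$kettleb
  rot[8] = mboozled$kettleba
  rot[9] = boozled$kettlebam
  rot[10] = oozled$kettlebamb
  rot[11] = ozled$kettlebambo
  rot[12] = zled$kettlebamboo
  rot[13] = led$kettlebambooz
  rot[14] = ed$kettlebamboozl
  rot[15] = d$kettlebamboozle
  rot[16] = $kettlebamboozled
Sorted (with $ < everything):
  sorted[0] = $kettlebamboozled  (last char: 'd')
  sorted[1] = amboozled$kettleb  (last char: 'b')
  sorted[2] = bamboozled$kettle  (last char: 'e')
  sorted[3] = boozled$kettlebam  (last char: 'm')
  sorted[4] = d$kettlebamboozle  (last char: 'e')
  sorted[5] = ebamboozled$kettl  (last char: 'l')
  sorted[6] = ed$kettlebamboozl  (last char: 'l')
  sorted[7] = ettlebamboozled$k  (last char: 'k')
  sorted[8] = kettlebamboozled$  (last char: '$')
  sorted[9] = lebamboozled$kett  (last char: 't')
  sorted[10] = led$kettlebambooz  (last char: 'z')
  sorted[11] = mboozled$kettleba  (last char: 'a')
  sorted[12] = oozled$kettlebamb  (last char: 'b')
  sorted[13] = ozled$kettlebambo  (last char: 'o')
  sorted[14] = tlebamboozled$ket  (last char: 't')
  sorted[15] = ttlebamboozled$ke  (last char: 'e')
  sorted[16] = zled$kettlebamboo  (last char: 'o')
Last column: dbemellk$tzaboteo
Original string S is at sorted index 8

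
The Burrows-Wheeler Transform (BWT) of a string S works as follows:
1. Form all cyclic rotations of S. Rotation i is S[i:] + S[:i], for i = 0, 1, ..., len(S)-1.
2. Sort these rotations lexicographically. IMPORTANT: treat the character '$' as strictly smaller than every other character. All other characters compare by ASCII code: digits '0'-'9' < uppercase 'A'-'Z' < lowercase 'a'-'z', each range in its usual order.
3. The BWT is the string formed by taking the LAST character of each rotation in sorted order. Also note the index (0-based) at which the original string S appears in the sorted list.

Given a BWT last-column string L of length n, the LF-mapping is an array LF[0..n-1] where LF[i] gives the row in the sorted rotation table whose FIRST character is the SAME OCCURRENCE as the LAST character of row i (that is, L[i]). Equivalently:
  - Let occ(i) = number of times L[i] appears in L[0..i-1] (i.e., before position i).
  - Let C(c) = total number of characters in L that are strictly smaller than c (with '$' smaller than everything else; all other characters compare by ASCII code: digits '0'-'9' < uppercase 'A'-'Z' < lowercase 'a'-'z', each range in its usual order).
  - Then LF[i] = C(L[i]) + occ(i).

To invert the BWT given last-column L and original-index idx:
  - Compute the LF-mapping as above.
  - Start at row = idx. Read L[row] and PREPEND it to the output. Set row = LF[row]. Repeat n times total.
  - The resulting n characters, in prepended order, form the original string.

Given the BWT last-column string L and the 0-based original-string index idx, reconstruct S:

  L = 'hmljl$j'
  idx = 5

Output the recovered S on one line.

LF mapping: 1 6 4 2 5 0 3
Walk LF starting at row 5, prepending L[row]:
  step 1: row=5, L[5]='$', prepend. Next row=LF[5]=0
  step 2: row=0, L[0]='h', prepend. Next row=LF[0]=1
  step 3: row=1, L[1]='m', prepend. Next row=LF[1]=6
  step 4: row=6, L[6]='j', prepend. Next row=LF[6]=3
  step 5: row=3, L[3]='j', prepend. Next row=LF[3]=2
  step 6: row=2, L[2]='l', prepend. Next row=LF[2]=4
  step 7: row=4, L[4]='l', prepend. Next row=LF[4]=5
Reversed output: lljjmh$

Answer: lljjmh$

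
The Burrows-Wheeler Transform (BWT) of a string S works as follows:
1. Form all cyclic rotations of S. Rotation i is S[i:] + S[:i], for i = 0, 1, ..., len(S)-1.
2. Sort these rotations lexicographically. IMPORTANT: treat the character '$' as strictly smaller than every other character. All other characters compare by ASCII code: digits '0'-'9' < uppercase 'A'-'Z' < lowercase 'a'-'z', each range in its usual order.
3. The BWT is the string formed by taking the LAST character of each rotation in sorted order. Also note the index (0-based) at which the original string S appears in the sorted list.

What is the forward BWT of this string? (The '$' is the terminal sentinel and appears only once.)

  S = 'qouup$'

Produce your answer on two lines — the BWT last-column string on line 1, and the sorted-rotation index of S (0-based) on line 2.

Answer: pqu$uo
3

Derivation:
All 6 rotations (rotation i = S[i:]+S[:i]):
  rot[0] = qouup$
  rot[1] = ouup$q
  rot[2] = uup$qo
  rot[3] = up$qou
  rot[4] = p$qouu
  rot[5] = $qouup
Sorted (with $ < everything):
  sorted[0] = $qouup  (last char: 'p')
  sorted[1] = ouup$q  (last char: 'q')
  sorted[2] = p$qouu  (last char: 'u')
  sorted[3] = qouup$  (last char: '$')
  sorted[4] = up$qou  (last char: 'u')
  sorted[5] = uup$qo  (last char: 'o')
Last column: pqu$uo
Original string S is at sorted index 3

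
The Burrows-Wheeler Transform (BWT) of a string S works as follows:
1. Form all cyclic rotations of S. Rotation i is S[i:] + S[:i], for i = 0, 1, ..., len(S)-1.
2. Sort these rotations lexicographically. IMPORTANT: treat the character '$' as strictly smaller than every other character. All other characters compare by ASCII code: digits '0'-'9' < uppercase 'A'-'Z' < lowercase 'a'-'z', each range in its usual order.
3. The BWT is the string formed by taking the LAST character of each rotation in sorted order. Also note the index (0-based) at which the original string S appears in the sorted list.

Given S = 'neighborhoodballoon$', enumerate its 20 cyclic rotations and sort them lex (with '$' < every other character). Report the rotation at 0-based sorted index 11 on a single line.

All 20 rotations (rotation i = S[i:]+S[:i]):
  rot[0] = neighborhoodballoon$
  rot[1] = eighborhoodballoon$n
  rot[2] = ighborhoodballoon$ne
  rot[3] = ghborhoodballoon$nei
  rot[4] = hborhoodballoon$neig
  rot[5] = borhoodballoon$neigh
  rot[6] = orhoodballoon$neighb
  rot[7] = rhoodballoon$neighbo
  rot[8] = hoodballoon$neighbor
  rot[9] = oodballoon$neighborh
  rot[10] = odballoon$neighborho
  rot[11] = dballoon$neighborhoo
  rot[12] = balloon$neighborhood
  rot[13] = alloon$neighborhoodb
  rot[14] = lloon$neighborhoodba
  rot[15] = loon$neighborhoodbal
  rot[16] = oon$neighborhoodball
  rot[17] = on$neighborhoodballo
  rot[18] = n$neighborhoodballoo
  rot[19] = $neighborhoodballoon
Sorted (with $ < everything):
  sorted[0] = $neighborhoodballoon
  sorted[1] = alloon$neighborhoodb
  sorted[2] = balloon$neighborhood
  sorted[3] = borhoodballoon$neigh
  sorted[4] = dballoon$neighborhoo
  sorted[5] = eighborhoodballoon$n
  sorted[6] = ghborhoodballoon$nei
  sorted[7] = hborhoodballoon$neig
  sorted[8] = hoodballoon$neighbor
  sorted[9] = ighborhoodballoon$ne
  sorted[10] = lloon$neighborhoodba
  sorted[11] = loon$neighborhoodbal
  sorted[12] = n$neighborhoodballoo
  sorted[13] = neighborhoodballoon$
  sorted[14] = odballoon$neighborho
  sorted[15] = on$neighborhoodballo
  sorted[16] = oodballoon$neighborh
  sorted[17] = oon$neighborhoodball
  sorted[18] = orhoodballoon$neighb
  sorted[19] = rhoodballoon$neighbo
sorted[11] = loon$neighborhoodbal

Answer: loon$neighborhoodbal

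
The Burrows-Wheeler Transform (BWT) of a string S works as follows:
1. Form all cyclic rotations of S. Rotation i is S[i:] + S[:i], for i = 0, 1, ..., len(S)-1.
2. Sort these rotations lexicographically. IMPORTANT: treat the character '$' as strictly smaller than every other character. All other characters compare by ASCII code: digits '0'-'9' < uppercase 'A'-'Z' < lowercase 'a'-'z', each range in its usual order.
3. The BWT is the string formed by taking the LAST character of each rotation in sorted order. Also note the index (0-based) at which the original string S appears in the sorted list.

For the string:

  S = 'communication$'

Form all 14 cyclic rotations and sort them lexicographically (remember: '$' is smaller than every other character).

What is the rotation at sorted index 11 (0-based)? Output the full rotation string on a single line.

All 14 rotations (rotation i = S[i:]+S[:i]):
  rot[0] = communication$
  rot[1] = ommunication$c
  rot[2] = mmunication$co
  rot[3] = munication$com
  rot[4] = unication$comm
  rot[5] = nication$commu
  rot[6] = ication$commun
  rot[7] = cation$communi
  rot[8] = ation$communic
  rot[9] = tion$communica
  rot[10] = ion$communicat
  rot[11] = on$communicati
  rot[12] = n$communicatio
  rot[13] = $communication
Sorted (with $ < everything):
  sorted[0] = $communication
  sorted[1] = ation$communic
  sorted[2] = cation$communi
  sorted[3] = communication$
  sorted[4] = ication$commun
  sorted[5] = ion$communicat
  sorted[6] = mmunication$co
  sorted[7] = munication$com
  sorted[8] = n$communicatio
  sorted[9] = nication$commu
  sorted[10] = ommunication$c
  sorted[11] = on$communicati
  sorted[12] = tion$communica
  sorted[13] = unication$comm
sorted[11] = on$communicati

Answer: on$communicati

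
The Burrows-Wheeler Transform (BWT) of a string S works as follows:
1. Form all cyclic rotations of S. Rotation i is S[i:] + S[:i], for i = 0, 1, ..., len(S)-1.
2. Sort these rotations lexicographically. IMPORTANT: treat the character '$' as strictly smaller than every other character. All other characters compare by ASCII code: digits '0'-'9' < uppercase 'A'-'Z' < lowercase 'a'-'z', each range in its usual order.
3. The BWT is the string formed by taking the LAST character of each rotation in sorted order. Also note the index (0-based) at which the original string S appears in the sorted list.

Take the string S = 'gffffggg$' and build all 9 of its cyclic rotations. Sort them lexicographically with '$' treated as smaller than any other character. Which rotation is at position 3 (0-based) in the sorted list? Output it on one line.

All 9 rotations (rotation i = S[i:]+S[:i]):
  rot[0] = gffffggg$
  rot[1] = ffffggg$g
  rot[2] = fffggg$gf
  rot[3] = ffggg$gff
  rot[4] = fggg$gfff
  rot[5] = ggg$gffff
  rot[6] = gg$gffffg
  rot[7] = g$gffffgg
  rot[8] = $gffffggg
Sorted (with $ < everything):
  sorted[0] = $gffffggg
  sorted[1] = ffffggg$g
  sorted[2] = fffggg$gf
  sorted[3] = ffggg$gff
  sorted[4] = fggg$gfff
  sorted[5] = g$gffffgg
  sorted[6] = gffffggg$
  sorted[7] = gg$gffffg
  sorted[8] = ggg$gffff
sorted[3] = ffggg$gff

Answer: ffggg$gff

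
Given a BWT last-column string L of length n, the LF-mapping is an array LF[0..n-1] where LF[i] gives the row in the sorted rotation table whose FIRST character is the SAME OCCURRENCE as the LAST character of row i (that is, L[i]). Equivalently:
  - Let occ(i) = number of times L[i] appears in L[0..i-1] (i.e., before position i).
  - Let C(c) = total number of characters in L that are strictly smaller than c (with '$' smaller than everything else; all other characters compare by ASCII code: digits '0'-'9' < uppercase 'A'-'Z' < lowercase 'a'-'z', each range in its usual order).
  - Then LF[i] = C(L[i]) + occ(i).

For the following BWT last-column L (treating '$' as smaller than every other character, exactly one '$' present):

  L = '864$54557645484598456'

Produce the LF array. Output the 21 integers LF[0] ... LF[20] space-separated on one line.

Char counts: '$':1, '4':6, '5':6, '6':3, '7':1, '8':3, '9':1
C (first-col start): C('$')=0, C('4')=1, C('5')=7, C('6')=13, C('7')=16, C('8')=17, C('9')=20
L[0]='8': occ=0, LF[0]=C('8')+0=17+0=17
L[1]='6': occ=0, LF[1]=C('6')+0=13+0=13
L[2]='4': occ=0, LF[2]=C('4')+0=1+0=1
L[3]='$': occ=0, LF[3]=C('$')+0=0+0=0
L[4]='5': occ=0, LF[4]=C('5')+0=7+0=7
L[5]='4': occ=1, LF[5]=C('4')+1=1+1=2
L[6]='5': occ=1, LF[6]=C('5')+1=7+1=8
L[7]='5': occ=2, LF[7]=C('5')+2=7+2=9
L[8]='7': occ=0, LF[8]=C('7')+0=16+0=16
L[9]='6': occ=1, LF[9]=C('6')+1=13+1=14
L[10]='4': occ=2, LF[10]=C('4')+2=1+2=3
L[11]='5': occ=3, LF[11]=C('5')+3=7+3=10
L[12]='4': occ=3, LF[12]=C('4')+3=1+3=4
L[13]='8': occ=1, LF[13]=C('8')+1=17+1=18
L[14]='4': occ=4, LF[14]=C('4')+4=1+4=5
L[15]='5': occ=4, LF[15]=C('5')+4=7+4=11
L[16]='9': occ=0, LF[16]=C('9')+0=20+0=20
L[17]='8': occ=2, LF[17]=C('8')+2=17+2=19
L[18]='4': occ=5, LF[18]=C('4')+5=1+5=6
L[19]='5': occ=5, LF[19]=C('5')+5=7+5=12
L[20]='6': occ=2, LF[20]=C('6')+2=13+2=15

Answer: 17 13 1 0 7 2 8 9 16 14 3 10 4 18 5 11 20 19 6 12 15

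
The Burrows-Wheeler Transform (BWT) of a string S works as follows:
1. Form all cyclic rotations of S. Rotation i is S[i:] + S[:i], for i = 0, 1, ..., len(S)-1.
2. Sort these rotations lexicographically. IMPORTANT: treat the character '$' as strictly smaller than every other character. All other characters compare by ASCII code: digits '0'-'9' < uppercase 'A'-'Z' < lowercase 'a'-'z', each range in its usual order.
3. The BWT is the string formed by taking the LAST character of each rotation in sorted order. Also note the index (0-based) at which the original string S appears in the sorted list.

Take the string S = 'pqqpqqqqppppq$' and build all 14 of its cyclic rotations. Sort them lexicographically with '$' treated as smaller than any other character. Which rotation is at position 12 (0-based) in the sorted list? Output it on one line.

Answer: qqqppppq$pqqpq

Derivation:
All 14 rotations (rotation i = S[i:]+S[:i]):
  rot[0] = pqqpqqqqppppq$
  rot[1] = qqpqqqqppppq$p
  rot[2] = qpqqqqppppq$pq
  rot[3] = pqqqqppppq$pqq
  rot[4] = qqqqppppq$pqqp
  rot[5] = qqqppppq$pqqpq
  rot[6] = qqppppq$pqqpqq
  rot[7] = qppppq$pqqpqqq
  rot[8] = ppppq$pqqpqqqq
  rot[9] = pppq$pqqpqqqqp
  rot[10] = ppq$pqqpqqqqpp
  rot[11] = pq$pqqpqqqqppp
  rot[12] = q$pqqpqqqqpppp
  rot[13] = $pqqpqqqqppppq
Sorted (with $ < everything):
  sorted[0] = $pqqpqqqqppppq
  sorted[1] = ppppq$pqqpqqqq
  sorted[2] = pppq$pqqpqqqqp
  sorted[3] = ppq$pqqpqqqqpp
  sorted[4] = pq$pqqpqqqqppp
  sorted[5] = pqqpqqqqppppq$
  sorted[6] = pqqqqppppq$pqq
  sorted[7] = q$pqqpqqqqpppp
  sorted[8] = qppppq$pqqpqqq
  sorted[9] = qpqqqqppppq$pq
  sorted[10] = qqppppq$pqqpqq
  sorted[11] = qqpqqqqppppq$p
  sorted[12] = qqqppppq$pqqpq
  sorted[13] = qqqqppppq$pqqp
sorted[12] = qqqppppq$pqqpq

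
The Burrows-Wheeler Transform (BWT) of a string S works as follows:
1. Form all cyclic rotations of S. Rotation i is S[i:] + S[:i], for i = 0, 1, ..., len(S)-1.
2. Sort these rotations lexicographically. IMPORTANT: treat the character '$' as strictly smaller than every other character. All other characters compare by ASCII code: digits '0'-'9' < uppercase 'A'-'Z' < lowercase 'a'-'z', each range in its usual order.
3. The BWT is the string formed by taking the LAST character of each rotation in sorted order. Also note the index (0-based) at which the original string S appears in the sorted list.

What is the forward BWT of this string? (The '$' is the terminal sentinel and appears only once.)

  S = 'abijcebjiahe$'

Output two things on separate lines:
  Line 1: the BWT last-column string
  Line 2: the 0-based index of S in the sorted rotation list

All 13 rotations (rotation i = S[i:]+S[:i]):
  rot[0] = abijcebjiahe$
  rot[1] = bijcebjiahe$a
  rot[2] = ijcebjiahe$ab
  rot[3] = jcebjiahe$abi
  rot[4] = cebjiahe$abij
  rot[5] = ebjiahe$abijc
  rot[6] = bjiahe$abijce
  rot[7] = jiahe$abijceb
  rot[8] = iahe$abijcebj
  rot[9] = ahe$abijcebji
  rot[10] = he$abijcebjia
  rot[11] = e$abijcebjiah
  rot[12] = $abijcebjiahe
Sorted (with $ < everything):
  sorted[0] = $abijcebjiahe  (last char: 'e')
  sorted[1] = abijcebjiahe$  (last char: '$')
  sorted[2] = ahe$abijcebji  (last char: 'i')
  sorted[3] = bijcebjiahe$a  (last char: 'a')
  sorted[4] = bjiahe$abijce  (last char: 'e')
  sorted[5] = cebjiahe$abij  (last char: 'j')
  sorted[6] = e$abijcebjiah  (last char: 'h')
  sorted[7] = ebjiahe$abijc  (last char: 'c')
  sorted[8] = he$abijcebjia  (last char: 'a')
  sorted[9] = iahe$abijcebj  (last char: 'j')
  sorted[10] = ijcebjiahe$ab  (last char: 'b')
  sorted[11] = jcebjiahe$abi  (last char: 'i')
  sorted[12] = jiahe$abijceb  (last char: 'b')
Last column: e$iaejhcajbib
Original string S is at sorted index 1

Answer: e$iaejhcajbib
1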